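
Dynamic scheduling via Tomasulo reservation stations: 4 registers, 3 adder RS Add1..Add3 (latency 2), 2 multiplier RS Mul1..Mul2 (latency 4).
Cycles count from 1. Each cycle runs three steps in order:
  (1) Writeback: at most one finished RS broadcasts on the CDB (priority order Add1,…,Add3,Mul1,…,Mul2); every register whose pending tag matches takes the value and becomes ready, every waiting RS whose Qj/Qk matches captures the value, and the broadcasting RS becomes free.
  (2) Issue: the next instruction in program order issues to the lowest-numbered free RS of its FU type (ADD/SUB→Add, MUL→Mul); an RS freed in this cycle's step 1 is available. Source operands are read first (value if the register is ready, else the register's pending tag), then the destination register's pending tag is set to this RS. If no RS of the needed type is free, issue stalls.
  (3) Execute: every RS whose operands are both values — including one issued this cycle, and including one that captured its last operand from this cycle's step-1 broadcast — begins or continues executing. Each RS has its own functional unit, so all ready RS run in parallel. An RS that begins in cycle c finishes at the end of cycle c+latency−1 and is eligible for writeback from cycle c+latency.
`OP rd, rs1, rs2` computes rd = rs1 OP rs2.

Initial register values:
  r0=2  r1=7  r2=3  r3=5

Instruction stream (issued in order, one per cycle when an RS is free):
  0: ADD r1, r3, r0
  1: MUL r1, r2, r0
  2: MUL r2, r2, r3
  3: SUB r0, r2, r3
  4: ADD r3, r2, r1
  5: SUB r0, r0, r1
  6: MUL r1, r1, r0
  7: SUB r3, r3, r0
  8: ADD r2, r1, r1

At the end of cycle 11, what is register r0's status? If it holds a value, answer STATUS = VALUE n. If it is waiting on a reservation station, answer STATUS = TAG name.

STATUS = VALUE 4

  c1: issue ADD r1<-Add1  regs: r0:2,r1:Add1,r2:3,r3:5
  c2: issue MUL r1<-Mul1  regs: r0:2,r1:Mul1,r2:3,r3:5
  c3: CDB Add1=7; issue MUL r2<-Mul2  regs: r0:2,r1:Mul1,r2:Mul2,r3:5
  c4: issue SUB r0<-Add1  regs: r0:Add1,r1:Mul1,r2:Mul2,r3:5
  c5: issue ADD r3<-Add2  regs: r0:Add1,r1:Mul1,r2:Mul2,r3:Add2
  c6: CDB Mul1=6; issue SUB r0<-Add3  regs: r0:Add3,r1:6,r2:Mul2,r3:Add2
  c7: CDB Mul2=15; issue MUL r1<-Mul1  regs: r0:Add3,r1:Mul1,r2:15,r3:Add2
  c8: stall  regs: r0:Add3,r1:Mul1,r2:15,r3:Add2
  c9: CDB Add1=10; issue SUB r3<-Add1  regs: r0:Add3,r1:Mul1,r2:15,r3:Add1
  c10: CDB Add2=21; issue ADD r2<-Add2  regs: r0:Add3,r1:Mul1,r2:Add2,r3:Add1
  c11: CDB Add3=4  regs: r0:4,r1:Mul1,r2:Add2,r3:Add1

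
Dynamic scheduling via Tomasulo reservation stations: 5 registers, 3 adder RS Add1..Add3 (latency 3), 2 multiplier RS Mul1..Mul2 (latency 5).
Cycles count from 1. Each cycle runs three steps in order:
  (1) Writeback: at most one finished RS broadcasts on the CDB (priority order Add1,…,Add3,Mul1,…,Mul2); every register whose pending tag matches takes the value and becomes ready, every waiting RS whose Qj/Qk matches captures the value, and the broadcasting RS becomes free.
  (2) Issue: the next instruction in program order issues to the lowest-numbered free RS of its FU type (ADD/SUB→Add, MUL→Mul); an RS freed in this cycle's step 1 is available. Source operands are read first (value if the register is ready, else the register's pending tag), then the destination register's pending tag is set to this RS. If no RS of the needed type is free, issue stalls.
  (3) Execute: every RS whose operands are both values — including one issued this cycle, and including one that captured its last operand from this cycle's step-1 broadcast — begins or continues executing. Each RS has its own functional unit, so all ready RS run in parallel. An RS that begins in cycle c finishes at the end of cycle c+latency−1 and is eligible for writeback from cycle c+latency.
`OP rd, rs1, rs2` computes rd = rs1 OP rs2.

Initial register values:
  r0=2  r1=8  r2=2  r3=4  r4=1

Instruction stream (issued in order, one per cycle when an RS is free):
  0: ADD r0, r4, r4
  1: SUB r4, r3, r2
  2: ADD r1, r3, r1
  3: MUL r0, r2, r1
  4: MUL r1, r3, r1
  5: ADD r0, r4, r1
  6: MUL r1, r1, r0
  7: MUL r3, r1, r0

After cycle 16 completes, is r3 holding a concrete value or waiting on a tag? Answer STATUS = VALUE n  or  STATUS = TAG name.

cycle 1: issue ADD r0<-Add1 // r0:Add1,r1:8,r2:2,r3:4,r4:1
cycle 2: issue SUB r4<-Add2 // r0:Add1,r1:8,r2:2,r3:4,r4:Add2
cycle 3: issue ADD r1<-Add3 // r0:Add1,r1:Add3,r2:2,r3:4,r4:Add2
cycle 4: CDB Add1=2; issue MUL r0<-Mul1 // r0:Mul1,r1:Add3,r2:2,r3:4,r4:Add2
cycle 5: CDB Add2=2; issue MUL r1<-Mul2 // r0:Mul1,r1:Mul2,r2:2,r3:4,r4:2
cycle 6: CDB Add3=12; issue ADD r0<-Add1 // r0:Add1,r1:Mul2,r2:2,r3:4,r4:2
cycle 7: stall // r0:Add1,r1:Mul2,r2:2,r3:4,r4:2
cycle 8: stall // r0:Add1,r1:Mul2,r2:2,r3:4,r4:2
cycle 9: stall // r0:Add1,r1:Mul2,r2:2,r3:4,r4:2
cycle 10: stall // r0:Add1,r1:Mul2,r2:2,r3:4,r4:2
cycle 11: CDB Mul1=24; issue MUL r1<-Mul1 // r0:Add1,r1:Mul1,r2:2,r3:4,r4:2
cycle 12: CDB Mul2=48; issue MUL r3<-Mul2 // r0:Add1,r1:Mul1,r2:2,r3:Mul2,r4:2
cycle 13: - // r0:Add1,r1:Mul1,r2:2,r3:Mul2,r4:2
cycle 14: - // r0:Add1,r1:Mul1,r2:2,r3:Mul2,r4:2
cycle 15: CDB Add1=50 // r0:50,r1:Mul1,r2:2,r3:Mul2,r4:2
cycle 16: - // r0:50,r1:Mul1,r2:2,r3:Mul2,r4:2

STATUS = TAG Mul2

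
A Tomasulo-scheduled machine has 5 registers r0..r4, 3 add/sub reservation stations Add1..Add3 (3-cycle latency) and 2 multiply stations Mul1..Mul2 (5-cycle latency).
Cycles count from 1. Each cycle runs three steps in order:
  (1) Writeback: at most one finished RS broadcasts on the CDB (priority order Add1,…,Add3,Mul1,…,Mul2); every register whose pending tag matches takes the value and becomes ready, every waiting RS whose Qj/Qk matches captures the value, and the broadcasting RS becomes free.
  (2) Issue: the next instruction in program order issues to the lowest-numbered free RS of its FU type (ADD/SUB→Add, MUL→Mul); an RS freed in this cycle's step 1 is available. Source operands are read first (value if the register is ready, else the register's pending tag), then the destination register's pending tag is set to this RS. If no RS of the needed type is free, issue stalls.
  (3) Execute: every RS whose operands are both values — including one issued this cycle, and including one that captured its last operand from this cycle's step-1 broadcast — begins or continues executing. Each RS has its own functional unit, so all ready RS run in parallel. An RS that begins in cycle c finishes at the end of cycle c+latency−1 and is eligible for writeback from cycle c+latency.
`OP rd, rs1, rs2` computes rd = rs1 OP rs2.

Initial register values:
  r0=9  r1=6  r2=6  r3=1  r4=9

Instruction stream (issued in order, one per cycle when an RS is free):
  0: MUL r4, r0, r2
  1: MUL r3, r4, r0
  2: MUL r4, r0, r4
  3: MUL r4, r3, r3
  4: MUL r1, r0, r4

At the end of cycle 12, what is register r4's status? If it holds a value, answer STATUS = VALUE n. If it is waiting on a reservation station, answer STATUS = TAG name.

c1: issue MUL r4<-Mul1 | r0:9,r1:6,r2:6,r3:1,r4:Mul1
c2: issue MUL r3<-Mul2 | r0:9,r1:6,r2:6,r3:Mul2,r4:Mul1
c3: stall | r0:9,r1:6,r2:6,r3:Mul2,r4:Mul1
c4: stall | r0:9,r1:6,r2:6,r3:Mul2,r4:Mul1
c5: stall | r0:9,r1:6,r2:6,r3:Mul2,r4:Mul1
c6: CDB Mul1=54; issue MUL r4<-Mul1 | r0:9,r1:6,r2:6,r3:Mul2,r4:Mul1
c7: stall | r0:9,r1:6,r2:6,r3:Mul2,r4:Mul1
c8: stall | r0:9,r1:6,r2:6,r3:Mul2,r4:Mul1
c9: stall | r0:9,r1:6,r2:6,r3:Mul2,r4:Mul1
c10: stall | r0:9,r1:6,r2:6,r3:Mul2,r4:Mul1
c11: CDB Mul1=486; issue MUL r4<-Mul1 | r0:9,r1:6,r2:6,r3:Mul2,r4:Mul1
c12: CDB Mul2=486; issue MUL r1<-Mul2 | r0:9,r1:Mul2,r2:6,r3:486,r4:Mul1

STATUS = TAG Mul1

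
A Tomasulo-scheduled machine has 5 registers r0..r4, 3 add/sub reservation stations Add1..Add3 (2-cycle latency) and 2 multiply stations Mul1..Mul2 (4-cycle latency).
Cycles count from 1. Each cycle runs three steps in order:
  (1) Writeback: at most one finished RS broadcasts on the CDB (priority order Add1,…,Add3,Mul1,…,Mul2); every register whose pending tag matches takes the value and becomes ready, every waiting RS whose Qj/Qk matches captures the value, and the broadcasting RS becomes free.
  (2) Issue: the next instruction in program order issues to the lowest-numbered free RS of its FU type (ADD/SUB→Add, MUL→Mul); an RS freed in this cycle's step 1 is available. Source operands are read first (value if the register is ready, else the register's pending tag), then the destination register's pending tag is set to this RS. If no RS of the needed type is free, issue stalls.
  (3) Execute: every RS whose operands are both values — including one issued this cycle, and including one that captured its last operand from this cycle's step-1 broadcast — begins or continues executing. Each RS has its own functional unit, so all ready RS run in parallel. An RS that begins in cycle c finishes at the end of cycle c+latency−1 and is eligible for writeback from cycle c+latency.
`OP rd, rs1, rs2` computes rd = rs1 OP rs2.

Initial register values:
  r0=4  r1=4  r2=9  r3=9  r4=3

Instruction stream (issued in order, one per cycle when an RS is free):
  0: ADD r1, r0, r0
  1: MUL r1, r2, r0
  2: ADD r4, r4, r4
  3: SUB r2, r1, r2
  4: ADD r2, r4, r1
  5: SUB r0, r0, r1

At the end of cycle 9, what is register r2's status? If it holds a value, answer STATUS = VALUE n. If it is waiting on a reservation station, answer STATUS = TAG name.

STATUS = VALUE 42

  c1: issue ADD r1<-Add1  regs: r0:4,r1:Add1,r2:9,r3:9,r4:3
  c2: issue MUL r1<-Mul1  regs: r0:4,r1:Mul1,r2:9,r3:9,r4:3
  c3: CDB Add1=8; issue ADD r4<-Add1  regs: r0:4,r1:Mul1,r2:9,r3:9,r4:Add1
  c4: issue SUB r2<-Add2  regs: r0:4,r1:Mul1,r2:Add2,r3:9,r4:Add1
  c5: CDB Add1=6; issue ADD r2<-Add1  regs: r0:4,r1:Mul1,r2:Add1,r3:9,r4:6
  c6: CDB Mul1=36; issue SUB r0<-Add3  regs: r0:Add3,r1:36,r2:Add1,r3:9,r4:6
  c7: -  regs: r0:Add3,r1:36,r2:Add1,r3:9,r4:6
  c8: CDB Add1=42  regs: r0:Add3,r1:36,r2:42,r3:9,r4:6
  c9: CDB Add2=27  regs: r0:Add3,r1:36,r2:42,r3:9,r4:6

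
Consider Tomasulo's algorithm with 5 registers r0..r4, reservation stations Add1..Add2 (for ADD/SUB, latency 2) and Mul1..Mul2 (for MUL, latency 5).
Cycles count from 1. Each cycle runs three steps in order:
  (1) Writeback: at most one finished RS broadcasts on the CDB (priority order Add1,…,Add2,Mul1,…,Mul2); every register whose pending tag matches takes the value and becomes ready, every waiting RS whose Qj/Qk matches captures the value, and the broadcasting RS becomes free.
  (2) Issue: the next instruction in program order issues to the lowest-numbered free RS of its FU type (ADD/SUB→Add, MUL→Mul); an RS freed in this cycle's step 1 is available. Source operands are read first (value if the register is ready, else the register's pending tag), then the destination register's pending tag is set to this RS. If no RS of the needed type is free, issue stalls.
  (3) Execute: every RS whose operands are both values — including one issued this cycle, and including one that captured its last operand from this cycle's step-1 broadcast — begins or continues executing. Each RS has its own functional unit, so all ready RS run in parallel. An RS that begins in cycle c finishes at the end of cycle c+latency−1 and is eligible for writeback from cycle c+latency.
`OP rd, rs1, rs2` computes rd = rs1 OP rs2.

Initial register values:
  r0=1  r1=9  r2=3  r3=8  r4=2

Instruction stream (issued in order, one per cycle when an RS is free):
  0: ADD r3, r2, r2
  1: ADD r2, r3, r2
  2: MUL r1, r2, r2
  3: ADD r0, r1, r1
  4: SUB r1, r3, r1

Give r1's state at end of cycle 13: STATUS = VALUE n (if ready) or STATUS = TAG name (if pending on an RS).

  c1: issue ADD r3<-Add1  regs: r0:1,r1:9,r2:3,r3:Add1,r4:2
  c2: issue ADD r2<-Add2  regs: r0:1,r1:9,r2:Add2,r3:Add1,r4:2
  c3: CDB Add1=6; issue MUL r1<-Mul1  regs: r0:1,r1:Mul1,r2:Add2,r3:6,r4:2
  c4: issue ADD r0<-Add1  regs: r0:Add1,r1:Mul1,r2:Add2,r3:6,r4:2
  c5: CDB Add2=9; issue SUB r1<-Add2  regs: r0:Add1,r1:Add2,r2:9,r3:6,r4:2
  c6: -  regs: r0:Add1,r1:Add2,r2:9,r3:6,r4:2
  c7: -  regs: r0:Add1,r1:Add2,r2:9,r3:6,r4:2
  c8: -  regs: r0:Add1,r1:Add2,r2:9,r3:6,r4:2
  c9: -  regs: r0:Add1,r1:Add2,r2:9,r3:6,r4:2
  c10: CDB Mul1=81  regs: r0:Add1,r1:Add2,r2:9,r3:6,r4:2
  c11: -  regs: r0:Add1,r1:Add2,r2:9,r3:6,r4:2
  c12: CDB Add1=162  regs: r0:162,r1:Add2,r2:9,r3:6,r4:2
  c13: CDB Add2=-75  regs: r0:162,r1:-75,r2:9,r3:6,r4:2

STATUS = VALUE -75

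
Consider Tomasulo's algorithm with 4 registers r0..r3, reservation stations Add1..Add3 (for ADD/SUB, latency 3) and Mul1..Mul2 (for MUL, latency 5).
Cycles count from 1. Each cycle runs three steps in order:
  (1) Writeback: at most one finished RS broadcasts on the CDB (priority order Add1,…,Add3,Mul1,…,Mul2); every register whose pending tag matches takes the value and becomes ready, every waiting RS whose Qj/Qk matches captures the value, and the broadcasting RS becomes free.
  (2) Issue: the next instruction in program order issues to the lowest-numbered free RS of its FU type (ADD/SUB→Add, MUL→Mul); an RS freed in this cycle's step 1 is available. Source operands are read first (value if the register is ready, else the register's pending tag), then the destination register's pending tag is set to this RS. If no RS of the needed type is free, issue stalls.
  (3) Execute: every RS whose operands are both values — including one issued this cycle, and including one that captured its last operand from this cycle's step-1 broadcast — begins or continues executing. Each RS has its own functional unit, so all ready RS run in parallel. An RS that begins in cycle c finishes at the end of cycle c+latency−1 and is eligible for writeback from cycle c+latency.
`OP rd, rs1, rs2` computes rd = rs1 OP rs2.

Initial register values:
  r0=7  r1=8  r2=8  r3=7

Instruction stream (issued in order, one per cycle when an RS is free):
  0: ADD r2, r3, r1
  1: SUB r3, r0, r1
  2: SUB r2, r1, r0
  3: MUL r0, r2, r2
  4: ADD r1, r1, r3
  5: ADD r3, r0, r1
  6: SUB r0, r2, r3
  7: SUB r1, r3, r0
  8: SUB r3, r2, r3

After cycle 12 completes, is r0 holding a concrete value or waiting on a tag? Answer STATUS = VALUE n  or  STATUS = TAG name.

STATUS = TAG Add3

  c1: issue ADD r2<-Add1  regs: r0:7,r1:8,r2:Add1,r3:7
  c2: issue SUB r3<-Add2  regs: r0:7,r1:8,r2:Add1,r3:Add2
  c3: issue SUB r2<-Add3  regs: r0:7,r1:8,r2:Add3,r3:Add2
  c4: CDB Add1=15; issue MUL r0<-Mul1  regs: r0:Mul1,r1:8,r2:Add3,r3:Add2
  c5: CDB Add2=-1; issue ADD r1<-Add1  regs: r0:Mul1,r1:Add1,r2:Add3,r3:-1
  c6: CDB Add3=1; issue ADD r3<-Add2  regs: r0:Mul1,r1:Add1,r2:1,r3:Add2
  c7: issue SUB r0<-Add3  regs: r0:Add3,r1:Add1,r2:1,r3:Add2
  c8: CDB Add1=7; issue SUB r1<-Add1  regs: r0:Add3,r1:Add1,r2:1,r3:Add2
  c9: stall  regs: r0:Add3,r1:Add1,r2:1,r3:Add2
  c10: stall  regs: r0:Add3,r1:Add1,r2:1,r3:Add2
  c11: CDB Mul1=1; stall  regs: r0:Add3,r1:Add1,r2:1,r3:Add2
  c12: stall  regs: r0:Add3,r1:Add1,r2:1,r3:Add2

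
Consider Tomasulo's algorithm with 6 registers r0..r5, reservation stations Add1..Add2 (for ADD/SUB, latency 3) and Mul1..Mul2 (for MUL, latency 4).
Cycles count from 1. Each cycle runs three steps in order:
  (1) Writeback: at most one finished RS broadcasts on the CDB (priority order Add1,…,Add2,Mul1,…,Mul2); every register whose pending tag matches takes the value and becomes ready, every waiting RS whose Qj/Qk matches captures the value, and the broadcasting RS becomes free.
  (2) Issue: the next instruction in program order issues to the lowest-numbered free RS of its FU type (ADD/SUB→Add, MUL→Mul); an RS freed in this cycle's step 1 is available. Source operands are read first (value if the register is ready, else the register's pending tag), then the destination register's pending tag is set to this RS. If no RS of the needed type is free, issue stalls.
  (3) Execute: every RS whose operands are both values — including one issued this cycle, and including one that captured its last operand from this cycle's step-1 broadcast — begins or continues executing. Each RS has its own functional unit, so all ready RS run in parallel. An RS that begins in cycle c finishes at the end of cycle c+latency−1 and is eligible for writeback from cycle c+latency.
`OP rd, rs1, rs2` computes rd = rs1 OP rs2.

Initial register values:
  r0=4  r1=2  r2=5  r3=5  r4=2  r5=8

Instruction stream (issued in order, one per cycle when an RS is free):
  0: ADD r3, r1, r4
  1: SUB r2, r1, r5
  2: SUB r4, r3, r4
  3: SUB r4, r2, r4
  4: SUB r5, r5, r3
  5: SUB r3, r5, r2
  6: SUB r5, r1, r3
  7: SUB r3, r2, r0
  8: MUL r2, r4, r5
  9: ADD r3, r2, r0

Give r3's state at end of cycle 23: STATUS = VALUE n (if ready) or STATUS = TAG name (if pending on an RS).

c1: issue ADD r3<-Add1 | r0:4,r1:2,r2:5,r3:Add1,r4:2,r5:8
c2: issue SUB r2<-Add2 | r0:4,r1:2,r2:Add2,r3:Add1,r4:2,r5:8
c3: stall | r0:4,r1:2,r2:Add2,r3:Add1,r4:2,r5:8
c4: CDB Add1=4; issue SUB r4<-Add1 | r0:4,r1:2,r2:Add2,r3:4,r4:Add1,r5:8
c5: CDB Add2=-6; issue SUB r4<-Add2 | r0:4,r1:2,r2:-6,r3:4,r4:Add2,r5:8
c6: stall | r0:4,r1:2,r2:-6,r3:4,r4:Add2,r5:8
c7: CDB Add1=2; issue SUB r5<-Add1 | r0:4,r1:2,r2:-6,r3:4,r4:Add2,r5:Add1
c8: stall | r0:4,r1:2,r2:-6,r3:4,r4:Add2,r5:Add1
c9: stall | r0:4,r1:2,r2:-6,r3:4,r4:Add2,r5:Add1
c10: CDB Add1=4; issue SUB r3<-Add1 | r0:4,r1:2,r2:-6,r3:Add1,r4:Add2,r5:4
c11: CDB Add2=-8; issue SUB r5<-Add2 | r0:4,r1:2,r2:-6,r3:Add1,r4:-8,r5:Add2
c12: stall | r0:4,r1:2,r2:-6,r3:Add1,r4:-8,r5:Add2
c13: CDB Add1=10; issue SUB r3<-Add1 | r0:4,r1:2,r2:-6,r3:Add1,r4:-8,r5:Add2
c14: issue MUL r2<-Mul1 | r0:4,r1:2,r2:Mul1,r3:Add1,r4:-8,r5:Add2
c15: stall | r0:4,r1:2,r2:Mul1,r3:Add1,r4:-8,r5:Add2
c16: CDB Add1=-10; issue ADD r3<-Add1 | r0:4,r1:2,r2:Mul1,r3:Add1,r4:-8,r5:Add2
c17: CDB Add2=-8 | r0:4,r1:2,r2:Mul1,r3:Add1,r4:-8,r5:-8
c18: - | r0:4,r1:2,r2:Mul1,r3:Add1,r4:-8,r5:-8
c19: - | r0:4,r1:2,r2:Mul1,r3:Add1,r4:-8,r5:-8
c20: - | r0:4,r1:2,r2:Mul1,r3:Add1,r4:-8,r5:-8
c21: CDB Mul1=64 | r0:4,r1:2,r2:64,r3:Add1,r4:-8,r5:-8
c22: - | r0:4,r1:2,r2:64,r3:Add1,r4:-8,r5:-8
c23: - | r0:4,r1:2,r2:64,r3:Add1,r4:-8,r5:-8

STATUS = TAG Add1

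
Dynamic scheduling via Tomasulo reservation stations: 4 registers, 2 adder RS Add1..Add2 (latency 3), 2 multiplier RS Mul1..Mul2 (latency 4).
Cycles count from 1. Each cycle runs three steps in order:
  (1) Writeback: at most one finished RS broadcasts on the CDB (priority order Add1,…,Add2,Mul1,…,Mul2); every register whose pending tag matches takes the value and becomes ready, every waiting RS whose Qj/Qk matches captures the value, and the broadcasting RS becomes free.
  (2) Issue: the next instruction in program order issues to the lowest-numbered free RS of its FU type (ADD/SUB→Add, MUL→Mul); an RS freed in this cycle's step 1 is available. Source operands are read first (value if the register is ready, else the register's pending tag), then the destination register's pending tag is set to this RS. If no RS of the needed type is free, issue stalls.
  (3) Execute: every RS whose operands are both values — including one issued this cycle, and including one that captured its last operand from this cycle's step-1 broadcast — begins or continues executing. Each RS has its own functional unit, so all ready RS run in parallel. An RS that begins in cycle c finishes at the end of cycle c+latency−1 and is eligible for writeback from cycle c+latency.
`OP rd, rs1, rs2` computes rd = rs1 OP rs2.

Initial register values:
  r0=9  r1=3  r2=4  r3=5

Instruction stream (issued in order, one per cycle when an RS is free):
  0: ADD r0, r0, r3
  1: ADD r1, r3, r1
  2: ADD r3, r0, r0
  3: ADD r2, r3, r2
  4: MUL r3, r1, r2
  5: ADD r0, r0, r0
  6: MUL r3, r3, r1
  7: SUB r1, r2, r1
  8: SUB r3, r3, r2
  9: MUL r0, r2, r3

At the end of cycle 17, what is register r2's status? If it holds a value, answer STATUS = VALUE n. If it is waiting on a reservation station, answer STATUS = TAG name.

STATUS = VALUE 32

  c1: issue ADD r0<-Add1  regs: r0:Add1,r1:3,r2:4,r3:5
  c2: issue ADD r1<-Add2  regs: r0:Add1,r1:Add2,r2:4,r3:5
  c3: stall  regs: r0:Add1,r1:Add2,r2:4,r3:5
  c4: CDB Add1=14; issue ADD r3<-Add1  regs: r0:14,r1:Add2,r2:4,r3:Add1
  c5: CDB Add2=8; issue ADD r2<-Add2  regs: r0:14,r1:8,r2:Add2,r3:Add1
  c6: issue MUL r3<-Mul1  regs: r0:14,r1:8,r2:Add2,r3:Mul1
  c7: CDB Add1=28; issue ADD r0<-Add1  regs: r0:Add1,r1:8,r2:Add2,r3:Mul1
  c8: issue MUL r3<-Mul2  regs: r0:Add1,r1:8,r2:Add2,r3:Mul2
  c9: stall  regs: r0:Add1,r1:8,r2:Add2,r3:Mul2
  c10: CDB Add1=28; issue SUB r1<-Add1  regs: r0:28,r1:Add1,r2:Add2,r3:Mul2
  c11: CDB Add2=32; issue SUB r3<-Add2  regs: r0:28,r1:Add1,r2:32,r3:Add2
  c12: stall  regs: r0:28,r1:Add1,r2:32,r3:Add2
  c13: stall  regs: r0:28,r1:Add1,r2:32,r3:Add2
  c14: CDB Add1=24; stall  regs: r0:28,r1:24,r2:32,r3:Add2
  c15: CDB Mul1=256; issue MUL r0<-Mul1  regs: r0:Mul1,r1:24,r2:32,r3:Add2
  c16: -  regs: r0:Mul1,r1:24,r2:32,r3:Add2
  c17: -  regs: r0:Mul1,r1:24,r2:32,r3:Add2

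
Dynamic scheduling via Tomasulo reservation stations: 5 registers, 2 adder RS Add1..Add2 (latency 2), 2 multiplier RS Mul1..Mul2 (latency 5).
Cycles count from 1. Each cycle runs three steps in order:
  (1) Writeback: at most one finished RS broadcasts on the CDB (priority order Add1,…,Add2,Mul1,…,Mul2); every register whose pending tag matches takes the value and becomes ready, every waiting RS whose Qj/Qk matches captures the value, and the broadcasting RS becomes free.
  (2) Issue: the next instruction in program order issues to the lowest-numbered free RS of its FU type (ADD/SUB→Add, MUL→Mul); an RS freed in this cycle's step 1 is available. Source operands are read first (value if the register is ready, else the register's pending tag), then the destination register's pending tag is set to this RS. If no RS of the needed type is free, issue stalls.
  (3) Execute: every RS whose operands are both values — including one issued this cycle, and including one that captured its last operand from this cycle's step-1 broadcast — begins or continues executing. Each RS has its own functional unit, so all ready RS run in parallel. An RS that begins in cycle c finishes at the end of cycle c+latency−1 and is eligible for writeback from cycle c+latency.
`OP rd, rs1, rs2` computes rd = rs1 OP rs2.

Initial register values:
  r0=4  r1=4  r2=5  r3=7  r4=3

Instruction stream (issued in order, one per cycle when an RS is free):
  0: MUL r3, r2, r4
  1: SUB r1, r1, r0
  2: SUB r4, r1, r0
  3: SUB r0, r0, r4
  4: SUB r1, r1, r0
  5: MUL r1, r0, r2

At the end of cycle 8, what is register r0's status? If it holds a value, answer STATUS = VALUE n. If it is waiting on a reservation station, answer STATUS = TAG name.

c1: issue MUL r3<-Mul1 | r0:4,r1:4,r2:5,r3:Mul1,r4:3
c2: issue SUB r1<-Add1 | r0:4,r1:Add1,r2:5,r3:Mul1,r4:3
c3: issue SUB r4<-Add2 | r0:4,r1:Add1,r2:5,r3:Mul1,r4:Add2
c4: CDB Add1=0; issue SUB r0<-Add1 | r0:Add1,r1:0,r2:5,r3:Mul1,r4:Add2
c5: stall | r0:Add1,r1:0,r2:5,r3:Mul1,r4:Add2
c6: CDB Add2=-4; issue SUB r1<-Add2 | r0:Add1,r1:Add2,r2:5,r3:Mul1,r4:-4
c7: CDB Mul1=15; issue MUL r1<-Mul1 | r0:Add1,r1:Mul1,r2:5,r3:15,r4:-4
c8: CDB Add1=8 | r0:8,r1:Mul1,r2:5,r3:15,r4:-4

STATUS = VALUE 8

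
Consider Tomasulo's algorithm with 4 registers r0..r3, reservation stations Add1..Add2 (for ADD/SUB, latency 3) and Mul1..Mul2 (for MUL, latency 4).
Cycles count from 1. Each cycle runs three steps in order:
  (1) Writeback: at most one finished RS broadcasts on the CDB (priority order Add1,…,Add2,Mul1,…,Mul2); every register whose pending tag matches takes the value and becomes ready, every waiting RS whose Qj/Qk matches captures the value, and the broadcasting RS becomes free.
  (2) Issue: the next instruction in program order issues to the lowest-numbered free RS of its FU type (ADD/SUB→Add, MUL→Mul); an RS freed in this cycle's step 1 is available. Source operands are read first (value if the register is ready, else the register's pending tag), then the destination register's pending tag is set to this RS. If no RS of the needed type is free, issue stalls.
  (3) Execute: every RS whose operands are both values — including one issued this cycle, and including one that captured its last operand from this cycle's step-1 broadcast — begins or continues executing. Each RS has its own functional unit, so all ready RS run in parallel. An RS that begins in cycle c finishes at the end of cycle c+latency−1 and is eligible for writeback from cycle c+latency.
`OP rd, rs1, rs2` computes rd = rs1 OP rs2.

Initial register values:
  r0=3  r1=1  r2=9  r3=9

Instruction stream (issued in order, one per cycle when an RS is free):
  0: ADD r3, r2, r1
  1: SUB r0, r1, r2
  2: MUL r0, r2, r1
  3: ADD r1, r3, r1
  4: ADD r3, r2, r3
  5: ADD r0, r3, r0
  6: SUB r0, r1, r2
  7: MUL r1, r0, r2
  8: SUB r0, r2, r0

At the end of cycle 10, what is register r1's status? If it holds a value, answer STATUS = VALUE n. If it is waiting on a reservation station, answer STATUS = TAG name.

  c1: issue ADD r3<-Add1  regs: r0:3,r1:1,r2:9,r3:Add1
  c2: issue SUB r0<-Add2  regs: r0:Add2,r1:1,r2:9,r3:Add1
  c3: issue MUL r0<-Mul1  regs: r0:Mul1,r1:1,r2:9,r3:Add1
  c4: CDB Add1=10; issue ADD r1<-Add1  regs: r0:Mul1,r1:Add1,r2:9,r3:10
  c5: CDB Add2=-8; issue ADD r3<-Add2  regs: r0:Mul1,r1:Add1,r2:9,r3:Add2
  c6: stall  regs: r0:Mul1,r1:Add1,r2:9,r3:Add2
  c7: CDB Add1=11; issue ADD r0<-Add1  regs: r0:Add1,r1:11,r2:9,r3:Add2
  c8: CDB Add2=19; issue SUB r0<-Add2  regs: r0:Add2,r1:11,r2:9,r3:19
  c9: CDB Mul1=9; issue MUL r1<-Mul1  regs: r0:Add2,r1:Mul1,r2:9,r3:19
  c10: stall  regs: r0:Add2,r1:Mul1,r2:9,r3:19

STATUS = TAG Mul1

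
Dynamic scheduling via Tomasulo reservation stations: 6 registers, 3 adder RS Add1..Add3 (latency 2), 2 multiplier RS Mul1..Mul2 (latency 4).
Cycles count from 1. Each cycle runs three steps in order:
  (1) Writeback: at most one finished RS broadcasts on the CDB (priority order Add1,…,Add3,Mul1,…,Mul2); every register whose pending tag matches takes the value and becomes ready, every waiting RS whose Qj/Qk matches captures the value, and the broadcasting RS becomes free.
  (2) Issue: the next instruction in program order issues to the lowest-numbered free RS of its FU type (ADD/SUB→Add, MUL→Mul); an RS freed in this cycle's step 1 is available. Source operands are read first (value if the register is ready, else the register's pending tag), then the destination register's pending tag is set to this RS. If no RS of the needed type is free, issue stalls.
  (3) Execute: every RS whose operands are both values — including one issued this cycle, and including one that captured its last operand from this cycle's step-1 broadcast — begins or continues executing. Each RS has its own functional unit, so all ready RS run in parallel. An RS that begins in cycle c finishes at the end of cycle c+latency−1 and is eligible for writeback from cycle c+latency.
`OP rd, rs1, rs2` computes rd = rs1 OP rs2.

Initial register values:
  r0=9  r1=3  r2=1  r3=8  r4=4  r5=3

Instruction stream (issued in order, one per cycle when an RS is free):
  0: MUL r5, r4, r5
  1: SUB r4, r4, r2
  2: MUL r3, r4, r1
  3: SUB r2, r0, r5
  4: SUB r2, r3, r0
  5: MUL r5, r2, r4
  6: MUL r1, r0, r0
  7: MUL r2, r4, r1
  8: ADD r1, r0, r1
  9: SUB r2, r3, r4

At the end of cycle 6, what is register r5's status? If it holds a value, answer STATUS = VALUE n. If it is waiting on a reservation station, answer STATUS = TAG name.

STATUS = TAG Mul1

  c1: issue MUL r5<-Mul1  regs: r0:9,r1:3,r2:1,r3:8,r4:4,r5:Mul1
  c2: issue SUB r4<-Add1  regs: r0:9,r1:3,r2:1,r3:8,r4:Add1,r5:Mul1
  c3: issue MUL r3<-Mul2  regs: r0:9,r1:3,r2:1,r3:Mul2,r4:Add1,r5:Mul1
  c4: CDB Add1=3; issue SUB r2<-Add1  regs: r0:9,r1:3,r2:Add1,r3:Mul2,r4:3,r5:Mul1
  c5: CDB Mul1=12; issue SUB r2<-Add2  regs: r0:9,r1:3,r2:Add2,r3:Mul2,r4:3,r5:12
  c6: issue MUL r5<-Mul1  regs: r0:9,r1:3,r2:Add2,r3:Mul2,r4:3,r5:Mul1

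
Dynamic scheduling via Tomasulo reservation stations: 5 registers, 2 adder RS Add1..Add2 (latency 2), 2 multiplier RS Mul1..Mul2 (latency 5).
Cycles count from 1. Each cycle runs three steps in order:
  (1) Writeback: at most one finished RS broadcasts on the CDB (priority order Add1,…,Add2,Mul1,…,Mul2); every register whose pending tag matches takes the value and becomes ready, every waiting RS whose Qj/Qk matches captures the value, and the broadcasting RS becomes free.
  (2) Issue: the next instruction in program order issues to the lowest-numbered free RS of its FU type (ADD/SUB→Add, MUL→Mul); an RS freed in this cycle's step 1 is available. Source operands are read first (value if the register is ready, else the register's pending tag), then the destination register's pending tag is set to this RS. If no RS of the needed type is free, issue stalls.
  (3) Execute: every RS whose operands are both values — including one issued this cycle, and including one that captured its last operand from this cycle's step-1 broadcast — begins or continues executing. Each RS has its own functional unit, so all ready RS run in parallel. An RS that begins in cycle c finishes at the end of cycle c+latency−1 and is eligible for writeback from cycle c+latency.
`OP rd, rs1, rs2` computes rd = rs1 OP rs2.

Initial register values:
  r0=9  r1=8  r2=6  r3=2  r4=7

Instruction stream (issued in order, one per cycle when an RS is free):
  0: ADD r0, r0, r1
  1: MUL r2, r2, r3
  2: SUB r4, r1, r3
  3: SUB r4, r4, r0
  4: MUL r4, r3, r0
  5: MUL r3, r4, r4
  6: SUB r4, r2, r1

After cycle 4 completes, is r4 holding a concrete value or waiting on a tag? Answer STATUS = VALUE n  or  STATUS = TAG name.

STATUS = TAG Add2

c1: issue ADD r0<-Add1 | r0:Add1,r1:8,r2:6,r3:2,r4:7
c2: issue MUL r2<-Mul1 | r0:Add1,r1:8,r2:Mul1,r3:2,r4:7
c3: CDB Add1=17; issue SUB r4<-Add1 | r0:17,r1:8,r2:Mul1,r3:2,r4:Add1
c4: issue SUB r4<-Add2 | r0:17,r1:8,r2:Mul1,r3:2,r4:Add2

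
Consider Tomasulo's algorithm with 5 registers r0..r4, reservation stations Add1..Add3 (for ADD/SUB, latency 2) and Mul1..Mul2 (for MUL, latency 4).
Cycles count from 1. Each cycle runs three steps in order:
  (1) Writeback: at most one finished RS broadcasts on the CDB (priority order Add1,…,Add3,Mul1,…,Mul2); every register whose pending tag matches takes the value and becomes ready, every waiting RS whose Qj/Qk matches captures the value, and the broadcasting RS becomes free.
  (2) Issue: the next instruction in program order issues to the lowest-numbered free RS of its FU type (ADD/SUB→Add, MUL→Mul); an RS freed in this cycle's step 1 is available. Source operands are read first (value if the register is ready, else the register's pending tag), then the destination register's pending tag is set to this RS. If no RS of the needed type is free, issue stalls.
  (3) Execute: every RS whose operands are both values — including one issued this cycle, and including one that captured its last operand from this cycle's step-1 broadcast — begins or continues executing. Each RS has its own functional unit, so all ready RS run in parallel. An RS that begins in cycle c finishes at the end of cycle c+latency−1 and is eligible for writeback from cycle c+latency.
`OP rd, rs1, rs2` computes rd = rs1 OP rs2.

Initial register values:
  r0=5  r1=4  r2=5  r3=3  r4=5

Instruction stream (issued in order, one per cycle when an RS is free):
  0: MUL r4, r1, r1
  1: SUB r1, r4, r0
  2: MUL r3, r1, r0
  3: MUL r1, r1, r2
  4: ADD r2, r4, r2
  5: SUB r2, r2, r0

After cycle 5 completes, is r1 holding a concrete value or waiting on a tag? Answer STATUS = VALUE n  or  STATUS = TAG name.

STATUS = TAG Mul1

  c1: issue MUL r4<-Mul1  regs: r0:5,r1:4,r2:5,r3:3,r4:Mul1
  c2: issue SUB r1<-Add1  regs: r0:5,r1:Add1,r2:5,r3:3,r4:Mul1
  c3: issue MUL r3<-Mul2  regs: r0:5,r1:Add1,r2:5,r3:Mul2,r4:Mul1
  c4: stall  regs: r0:5,r1:Add1,r2:5,r3:Mul2,r4:Mul1
  c5: CDB Mul1=16; issue MUL r1<-Mul1  regs: r0:5,r1:Mul1,r2:5,r3:Mul2,r4:16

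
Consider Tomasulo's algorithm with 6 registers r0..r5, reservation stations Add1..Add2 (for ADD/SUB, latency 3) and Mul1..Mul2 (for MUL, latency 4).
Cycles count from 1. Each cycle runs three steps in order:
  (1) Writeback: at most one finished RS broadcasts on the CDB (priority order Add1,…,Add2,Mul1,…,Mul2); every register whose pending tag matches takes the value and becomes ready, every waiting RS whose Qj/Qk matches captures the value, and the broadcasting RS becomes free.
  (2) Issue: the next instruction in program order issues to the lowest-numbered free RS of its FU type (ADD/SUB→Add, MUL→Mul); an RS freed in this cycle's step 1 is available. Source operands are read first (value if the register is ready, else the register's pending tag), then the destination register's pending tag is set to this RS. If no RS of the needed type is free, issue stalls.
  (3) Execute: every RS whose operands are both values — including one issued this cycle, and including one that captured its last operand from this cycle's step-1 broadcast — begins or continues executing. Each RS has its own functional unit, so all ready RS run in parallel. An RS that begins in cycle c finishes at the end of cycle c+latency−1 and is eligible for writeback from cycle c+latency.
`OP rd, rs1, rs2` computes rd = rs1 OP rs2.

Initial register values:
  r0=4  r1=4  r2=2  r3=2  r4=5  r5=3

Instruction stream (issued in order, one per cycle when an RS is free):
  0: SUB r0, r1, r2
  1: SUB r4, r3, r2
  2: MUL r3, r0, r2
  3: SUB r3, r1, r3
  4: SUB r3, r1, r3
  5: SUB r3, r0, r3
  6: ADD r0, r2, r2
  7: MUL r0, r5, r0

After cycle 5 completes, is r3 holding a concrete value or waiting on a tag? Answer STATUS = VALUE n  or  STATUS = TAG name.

cycle 1: issue SUB r0<-Add1 // r0:Add1,r1:4,r2:2,r3:2,r4:5,r5:3
cycle 2: issue SUB r4<-Add2 // r0:Add1,r1:4,r2:2,r3:2,r4:Add2,r5:3
cycle 3: issue MUL r3<-Mul1 // r0:Add1,r1:4,r2:2,r3:Mul1,r4:Add2,r5:3
cycle 4: CDB Add1=2; issue SUB r3<-Add1 // r0:2,r1:4,r2:2,r3:Add1,r4:Add2,r5:3
cycle 5: CDB Add2=0; issue SUB r3<-Add2 // r0:2,r1:4,r2:2,r3:Add2,r4:0,r5:3

STATUS = TAG Add2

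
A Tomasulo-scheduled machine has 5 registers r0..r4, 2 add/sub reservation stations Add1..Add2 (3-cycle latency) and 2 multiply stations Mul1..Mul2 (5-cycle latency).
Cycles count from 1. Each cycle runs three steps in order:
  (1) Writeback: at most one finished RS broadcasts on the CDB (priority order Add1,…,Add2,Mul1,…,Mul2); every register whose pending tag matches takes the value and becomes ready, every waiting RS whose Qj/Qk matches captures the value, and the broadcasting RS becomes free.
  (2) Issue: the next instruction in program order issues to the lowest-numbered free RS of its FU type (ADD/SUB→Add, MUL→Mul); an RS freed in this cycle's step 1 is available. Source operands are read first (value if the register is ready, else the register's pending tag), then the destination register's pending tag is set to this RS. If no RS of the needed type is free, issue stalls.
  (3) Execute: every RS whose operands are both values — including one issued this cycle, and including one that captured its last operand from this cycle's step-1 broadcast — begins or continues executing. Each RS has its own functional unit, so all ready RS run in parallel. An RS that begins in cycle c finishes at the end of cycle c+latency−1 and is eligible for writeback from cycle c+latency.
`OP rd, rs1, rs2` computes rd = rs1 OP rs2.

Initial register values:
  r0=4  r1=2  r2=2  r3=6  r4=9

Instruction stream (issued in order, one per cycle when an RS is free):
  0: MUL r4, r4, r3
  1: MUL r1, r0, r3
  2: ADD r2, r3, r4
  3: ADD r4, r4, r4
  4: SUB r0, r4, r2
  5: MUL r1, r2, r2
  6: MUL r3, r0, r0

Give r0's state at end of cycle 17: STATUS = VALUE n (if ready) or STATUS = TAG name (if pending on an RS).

STATUS = VALUE 48

cycle 1: issue MUL r4<-Mul1 // r0:4,r1:2,r2:2,r3:6,r4:Mul1
cycle 2: issue MUL r1<-Mul2 // r0:4,r1:Mul2,r2:2,r3:6,r4:Mul1
cycle 3: issue ADD r2<-Add1 // r0:4,r1:Mul2,r2:Add1,r3:6,r4:Mul1
cycle 4: issue ADD r4<-Add2 // r0:4,r1:Mul2,r2:Add1,r3:6,r4:Add2
cycle 5: stall // r0:4,r1:Mul2,r2:Add1,r3:6,r4:Add2
cycle 6: CDB Mul1=54; stall // r0:4,r1:Mul2,r2:Add1,r3:6,r4:Add2
cycle 7: CDB Mul2=24; stall // r0:4,r1:24,r2:Add1,r3:6,r4:Add2
cycle 8: stall // r0:4,r1:24,r2:Add1,r3:6,r4:Add2
cycle 9: CDB Add1=60; issue SUB r0<-Add1 // r0:Add1,r1:24,r2:60,r3:6,r4:Add2
cycle 10: CDB Add2=108; issue MUL r1<-Mul1 // r0:Add1,r1:Mul1,r2:60,r3:6,r4:108
cycle 11: issue MUL r3<-Mul2 // r0:Add1,r1:Mul1,r2:60,r3:Mul2,r4:108
cycle 12: - // r0:Add1,r1:Mul1,r2:60,r3:Mul2,r4:108
cycle 13: CDB Add1=48 // r0:48,r1:Mul1,r2:60,r3:Mul2,r4:108
cycle 14: - // r0:48,r1:Mul1,r2:60,r3:Mul2,r4:108
cycle 15: CDB Mul1=3600 // r0:48,r1:3600,r2:60,r3:Mul2,r4:108
cycle 16: - // r0:48,r1:3600,r2:60,r3:Mul2,r4:108
cycle 17: - // r0:48,r1:3600,r2:60,r3:Mul2,r4:108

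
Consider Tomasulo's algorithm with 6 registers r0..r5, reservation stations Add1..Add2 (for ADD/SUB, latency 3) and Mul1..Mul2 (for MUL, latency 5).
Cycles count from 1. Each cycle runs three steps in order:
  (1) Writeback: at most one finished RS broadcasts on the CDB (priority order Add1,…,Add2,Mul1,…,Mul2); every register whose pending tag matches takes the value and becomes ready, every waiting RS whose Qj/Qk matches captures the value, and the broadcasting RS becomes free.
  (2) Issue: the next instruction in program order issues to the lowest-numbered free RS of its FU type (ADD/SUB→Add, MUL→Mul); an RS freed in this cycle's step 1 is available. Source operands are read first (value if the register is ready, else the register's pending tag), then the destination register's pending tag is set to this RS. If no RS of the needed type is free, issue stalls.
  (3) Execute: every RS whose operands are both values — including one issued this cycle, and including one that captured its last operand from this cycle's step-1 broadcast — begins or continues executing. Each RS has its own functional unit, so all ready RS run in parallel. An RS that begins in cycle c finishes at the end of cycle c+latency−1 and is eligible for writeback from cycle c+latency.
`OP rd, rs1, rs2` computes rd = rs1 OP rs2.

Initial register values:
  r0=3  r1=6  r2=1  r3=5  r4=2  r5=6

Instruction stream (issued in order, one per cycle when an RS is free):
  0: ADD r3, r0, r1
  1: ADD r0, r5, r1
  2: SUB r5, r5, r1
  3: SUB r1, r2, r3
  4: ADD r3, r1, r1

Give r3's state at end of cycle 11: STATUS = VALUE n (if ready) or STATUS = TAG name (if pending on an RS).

  c1: issue ADD r3<-Add1  regs: r0:3,r1:6,r2:1,r3:Add1,r4:2,r5:6
  c2: issue ADD r0<-Add2  regs: r0:Add2,r1:6,r2:1,r3:Add1,r4:2,r5:6
  c3: stall  regs: r0:Add2,r1:6,r2:1,r3:Add1,r4:2,r5:6
  c4: CDB Add1=9; issue SUB r5<-Add1  regs: r0:Add2,r1:6,r2:1,r3:9,r4:2,r5:Add1
  c5: CDB Add2=12; issue SUB r1<-Add2  regs: r0:12,r1:Add2,r2:1,r3:9,r4:2,r5:Add1
  c6: stall  regs: r0:12,r1:Add2,r2:1,r3:9,r4:2,r5:Add1
  c7: CDB Add1=0; issue ADD r3<-Add1  regs: r0:12,r1:Add2,r2:1,r3:Add1,r4:2,r5:0
  c8: CDB Add2=-8  regs: r0:12,r1:-8,r2:1,r3:Add1,r4:2,r5:0
  c9: -  regs: r0:12,r1:-8,r2:1,r3:Add1,r4:2,r5:0
  c10: -  regs: r0:12,r1:-8,r2:1,r3:Add1,r4:2,r5:0
  c11: CDB Add1=-16  regs: r0:12,r1:-8,r2:1,r3:-16,r4:2,r5:0

STATUS = VALUE -16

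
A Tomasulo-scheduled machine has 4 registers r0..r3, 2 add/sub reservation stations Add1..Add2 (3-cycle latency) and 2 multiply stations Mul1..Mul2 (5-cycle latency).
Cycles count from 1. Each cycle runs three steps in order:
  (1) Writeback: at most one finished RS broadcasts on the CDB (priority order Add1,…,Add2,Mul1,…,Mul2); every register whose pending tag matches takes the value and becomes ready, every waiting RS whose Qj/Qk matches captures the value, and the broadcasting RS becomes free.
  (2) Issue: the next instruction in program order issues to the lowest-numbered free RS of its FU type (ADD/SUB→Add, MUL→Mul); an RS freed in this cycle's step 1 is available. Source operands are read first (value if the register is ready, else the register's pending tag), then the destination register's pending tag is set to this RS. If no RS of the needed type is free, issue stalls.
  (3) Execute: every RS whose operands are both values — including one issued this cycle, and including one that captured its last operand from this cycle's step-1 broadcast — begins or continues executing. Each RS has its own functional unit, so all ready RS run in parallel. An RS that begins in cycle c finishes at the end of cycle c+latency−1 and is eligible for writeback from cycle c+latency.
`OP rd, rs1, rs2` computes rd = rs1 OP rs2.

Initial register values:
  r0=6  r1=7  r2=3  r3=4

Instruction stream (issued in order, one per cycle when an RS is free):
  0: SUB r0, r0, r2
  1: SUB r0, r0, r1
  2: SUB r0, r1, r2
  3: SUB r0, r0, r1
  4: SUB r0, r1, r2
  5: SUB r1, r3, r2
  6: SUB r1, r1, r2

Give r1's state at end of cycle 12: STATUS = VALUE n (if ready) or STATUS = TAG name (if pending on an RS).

c1: issue SUB r0<-Add1 | r0:Add1,r1:7,r2:3,r3:4
c2: issue SUB r0<-Add2 | r0:Add2,r1:7,r2:3,r3:4
c3: stall | r0:Add2,r1:7,r2:3,r3:4
c4: CDB Add1=3; issue SUB r0<-Add1 | r0:Add1,r1:7,r2:3,r3:4
c5: stall | r0:Add1,r1:7,r2:3,r3:4
c6: stall | r0:Add1,r1:7,r2:3,r3:4
c7: CDB Add1=4; issue SUB r0<-Add1 | r0:Add1,r1:7,r2:3,r3:4
c8: CDB Add2=-4; issue SUB r0<-Add2 | r0:Add2,r1:7,r2:3,r3:4
c9: stall | r0:Add2,r1:7,r2:3,r3:4
c10: CDB Add1=-3; issue SUB r1<-Add1 | r0:Add2,r1:Add1,r2:3,r3:4
c11: CDB Add2=4; issue SUB r1<-Add2 | r0:4,r1:Add2,r2:3,r3:4
c12: - | r0:4,r1:Add2,r2:3,r3:4

STATUS = TAG Add2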